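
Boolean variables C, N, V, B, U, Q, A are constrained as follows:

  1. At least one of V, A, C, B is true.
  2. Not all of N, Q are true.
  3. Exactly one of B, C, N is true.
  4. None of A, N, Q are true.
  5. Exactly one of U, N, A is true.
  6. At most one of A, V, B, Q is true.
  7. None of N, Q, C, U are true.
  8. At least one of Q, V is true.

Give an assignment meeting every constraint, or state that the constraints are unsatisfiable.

Case U = True:
  Constraint (7) is violated (U=T) — contradiction.
Case U = False:
  (4) forces A = False.
  (4) forces N = False.
  Constraint (5) is violated (U=F, N=F, A=F) — contradiction.
Both cases fail — unsatisfiable.

The formula is unsatisfiable.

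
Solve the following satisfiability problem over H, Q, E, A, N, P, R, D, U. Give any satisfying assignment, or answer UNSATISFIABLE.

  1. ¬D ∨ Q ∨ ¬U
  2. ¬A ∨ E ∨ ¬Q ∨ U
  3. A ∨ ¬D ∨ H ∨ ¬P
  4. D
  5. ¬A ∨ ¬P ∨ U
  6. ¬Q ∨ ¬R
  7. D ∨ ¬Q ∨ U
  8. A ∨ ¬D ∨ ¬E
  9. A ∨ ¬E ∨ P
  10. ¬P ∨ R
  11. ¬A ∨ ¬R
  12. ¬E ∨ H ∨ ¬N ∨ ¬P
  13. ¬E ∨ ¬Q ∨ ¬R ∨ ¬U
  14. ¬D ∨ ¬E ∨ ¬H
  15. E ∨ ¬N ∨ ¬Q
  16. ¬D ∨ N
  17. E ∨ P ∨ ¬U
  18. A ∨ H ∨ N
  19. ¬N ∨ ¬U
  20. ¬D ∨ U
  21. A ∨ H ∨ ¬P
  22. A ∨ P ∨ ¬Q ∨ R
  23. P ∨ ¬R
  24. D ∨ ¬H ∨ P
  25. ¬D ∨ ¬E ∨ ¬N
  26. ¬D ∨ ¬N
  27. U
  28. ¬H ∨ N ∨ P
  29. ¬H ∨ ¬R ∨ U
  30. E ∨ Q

Case D = True:
  (¬D ∨ N) forces N = True.
  Clause (¬D ∨ ¬N) is falsified — contradiction.
Case D = False:
  Clause (D) is falsified — contradiction.
Both cases fail, so the formula is unsatisfiable.

Unsatisfiable — no assignment works.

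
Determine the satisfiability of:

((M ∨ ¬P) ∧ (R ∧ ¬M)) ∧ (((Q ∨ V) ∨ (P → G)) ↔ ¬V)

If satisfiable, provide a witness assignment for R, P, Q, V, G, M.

R: True, P: False, Q: True, V: False, G: False, M: False

  (M ∨ ¬P) ∧ (R ∧ ¬M) = True
    M ∨ ¬P = True
      ¬P = True
    R ∧ ¬M = True
      ¬M = True
  ((Q ∨ V) ∨ (P → G)) ↔ ¬V = True
    (Q ∨ V) ∨ (P → G) = True
      Q ∨ V = True
      P → G = True
    ¬V = True
Both conjuncts True, so the formula holds.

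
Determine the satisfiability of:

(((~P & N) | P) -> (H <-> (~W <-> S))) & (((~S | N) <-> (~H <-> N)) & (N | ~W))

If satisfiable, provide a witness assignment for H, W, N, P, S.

H: False, W: True, N: True, P: True, S: True

  ((~P & N) | P) -> (H <-> (~W <-> S)) = True
    (~P & N) | P = True
      ~P & N = False
        ~P = False
    H <-> (~W <-> S) = True
      ~W <-> S = False
        ~W = False
  ((~S | N) <-> (~H <-> N)) & (N | ~W) = True
    (~S | N) <-> (~H <-> N) = True
      ~S | N = True
        ~S = False
      ~H <-> N = True
        ~H = True
    N | ~W = True
      ~W = False
Both conjuncts True, so the formula holds.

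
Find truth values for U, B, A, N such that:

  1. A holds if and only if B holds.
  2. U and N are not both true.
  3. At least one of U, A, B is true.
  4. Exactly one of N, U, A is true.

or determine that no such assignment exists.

U: True, B: False, A: False, N: False

  (1) A=F, B=F — same ✓
  (2) U=T, N=F — not both ✓
  (3) {U, A, B}: 1 true — at least one ✓
  (4) {N, U, A}: 1 true — exactly one ✓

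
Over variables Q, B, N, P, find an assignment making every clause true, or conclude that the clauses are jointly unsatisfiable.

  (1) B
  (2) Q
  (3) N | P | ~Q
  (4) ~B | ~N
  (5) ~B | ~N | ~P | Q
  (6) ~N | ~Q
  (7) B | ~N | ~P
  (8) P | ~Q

Q = True, B = True, N = False, P = True

Unit clause (B) forces B = True.
Unit clause (Q) forces Q = True.
In (~B | ~N) only ~N is left, so N = False.
In (P | ~Q) only P is left, so P = True.
Check each clause:
  (B): B holds.
  (Q): Q holds.
  (N | P | ~Q): P holds.
  (~B | ~N): ~N holds.
  (~B | ~N | ~P | Q): ~N holds.
  (~N | ~Q): ~N holds.
  (B | ~N | ~P): B holds.
  (P | ~Q): P holds.
All clauses satisfied.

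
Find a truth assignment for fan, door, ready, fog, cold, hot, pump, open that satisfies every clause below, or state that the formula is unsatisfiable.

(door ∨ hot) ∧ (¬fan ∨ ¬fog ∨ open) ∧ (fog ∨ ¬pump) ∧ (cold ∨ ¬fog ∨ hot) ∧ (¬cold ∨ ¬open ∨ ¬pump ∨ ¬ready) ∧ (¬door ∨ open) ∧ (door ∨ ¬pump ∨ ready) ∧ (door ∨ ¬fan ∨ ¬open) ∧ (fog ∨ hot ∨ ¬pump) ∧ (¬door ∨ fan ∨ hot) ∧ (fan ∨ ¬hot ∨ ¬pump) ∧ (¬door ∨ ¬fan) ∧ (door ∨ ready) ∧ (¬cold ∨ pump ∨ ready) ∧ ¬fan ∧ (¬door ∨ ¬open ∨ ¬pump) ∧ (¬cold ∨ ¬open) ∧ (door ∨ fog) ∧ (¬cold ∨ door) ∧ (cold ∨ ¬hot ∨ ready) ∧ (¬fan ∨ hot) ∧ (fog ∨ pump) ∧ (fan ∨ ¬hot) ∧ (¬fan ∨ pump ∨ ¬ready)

Case fan = True:
  Clause (¬fan) is falsified — contradiction.
Case fan = False:
  (fan ∨ ¬hot) forces hot = False.
  (door ∨ hot) forces door = True.
  Clause (¬door ∨ fan ∨ hot) is falsified — contradiction.
Both cases fail, so the formula is unsatisfiable.

The formula is unsatisfiable.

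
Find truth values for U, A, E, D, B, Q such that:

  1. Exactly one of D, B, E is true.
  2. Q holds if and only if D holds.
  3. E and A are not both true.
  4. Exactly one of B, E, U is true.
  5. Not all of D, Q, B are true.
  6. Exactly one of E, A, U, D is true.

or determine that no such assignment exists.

U = False, A = True, E = False, D = False, B = True, Q = False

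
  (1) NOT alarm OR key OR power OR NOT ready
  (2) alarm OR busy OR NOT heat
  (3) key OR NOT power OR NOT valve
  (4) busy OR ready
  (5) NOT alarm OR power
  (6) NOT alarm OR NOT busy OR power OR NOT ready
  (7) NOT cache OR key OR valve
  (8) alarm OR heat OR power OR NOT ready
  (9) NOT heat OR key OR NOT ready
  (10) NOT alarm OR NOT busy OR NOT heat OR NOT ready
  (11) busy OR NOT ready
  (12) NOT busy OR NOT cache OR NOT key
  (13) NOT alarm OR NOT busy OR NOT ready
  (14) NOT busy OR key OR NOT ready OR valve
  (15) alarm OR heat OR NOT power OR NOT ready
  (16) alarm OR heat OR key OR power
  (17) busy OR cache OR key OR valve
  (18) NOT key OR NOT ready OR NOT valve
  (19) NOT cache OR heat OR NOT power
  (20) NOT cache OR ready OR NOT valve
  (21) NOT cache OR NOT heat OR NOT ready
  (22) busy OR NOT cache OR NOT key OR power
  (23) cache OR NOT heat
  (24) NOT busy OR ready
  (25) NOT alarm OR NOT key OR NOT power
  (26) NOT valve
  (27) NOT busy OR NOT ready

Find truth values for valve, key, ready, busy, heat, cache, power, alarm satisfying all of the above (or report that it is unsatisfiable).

No satisfying assignment exists.

Case ready = True:
  (busy OR NOT ready) forces busy = True.
  Clause (NOT busy OR NOT ready) is falsified — contradiction.
Case ready = False:
  (busy OR ready) forces busy = True.
  Clause (NOT busy OR ready) is falsified — contradiction.
Both cases fail, so the formula is unsatisfiable.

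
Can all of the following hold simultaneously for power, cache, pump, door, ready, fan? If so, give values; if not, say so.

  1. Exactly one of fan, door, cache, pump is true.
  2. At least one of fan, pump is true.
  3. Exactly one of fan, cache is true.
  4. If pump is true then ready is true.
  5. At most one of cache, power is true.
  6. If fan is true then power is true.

power = True, cache = False, pump = False, door = False, ready = True, fan = True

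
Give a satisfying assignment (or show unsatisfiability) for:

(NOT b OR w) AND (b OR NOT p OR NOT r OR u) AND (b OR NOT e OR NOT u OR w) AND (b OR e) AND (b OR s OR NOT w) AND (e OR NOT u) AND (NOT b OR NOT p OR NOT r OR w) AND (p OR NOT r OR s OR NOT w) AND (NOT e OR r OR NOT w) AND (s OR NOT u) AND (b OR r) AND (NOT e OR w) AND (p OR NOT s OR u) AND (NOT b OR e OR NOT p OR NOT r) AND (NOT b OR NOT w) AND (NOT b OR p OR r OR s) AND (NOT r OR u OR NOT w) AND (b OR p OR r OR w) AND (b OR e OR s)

Try e = False:
  (b OR e) forces b = True.
  (NOT b OR w) forces w = True.
  clause (NOT b OR NOT w) is falsified — backtrack.
So e = True.
  then (NOT e OR w) forces w = True.
  then (NOT b OR NOT w) forces b = False.
  then (b OR s OR NOT w) forces s = True.
  then (NOT e OR r OR NOT w) forces r = True.
  then (NOT r OR u OR NOT w) forces u = True.
Set p = False.
All clauses satisfied.

e = True, w = True, u = True, b = False, s = True, p = False, r = True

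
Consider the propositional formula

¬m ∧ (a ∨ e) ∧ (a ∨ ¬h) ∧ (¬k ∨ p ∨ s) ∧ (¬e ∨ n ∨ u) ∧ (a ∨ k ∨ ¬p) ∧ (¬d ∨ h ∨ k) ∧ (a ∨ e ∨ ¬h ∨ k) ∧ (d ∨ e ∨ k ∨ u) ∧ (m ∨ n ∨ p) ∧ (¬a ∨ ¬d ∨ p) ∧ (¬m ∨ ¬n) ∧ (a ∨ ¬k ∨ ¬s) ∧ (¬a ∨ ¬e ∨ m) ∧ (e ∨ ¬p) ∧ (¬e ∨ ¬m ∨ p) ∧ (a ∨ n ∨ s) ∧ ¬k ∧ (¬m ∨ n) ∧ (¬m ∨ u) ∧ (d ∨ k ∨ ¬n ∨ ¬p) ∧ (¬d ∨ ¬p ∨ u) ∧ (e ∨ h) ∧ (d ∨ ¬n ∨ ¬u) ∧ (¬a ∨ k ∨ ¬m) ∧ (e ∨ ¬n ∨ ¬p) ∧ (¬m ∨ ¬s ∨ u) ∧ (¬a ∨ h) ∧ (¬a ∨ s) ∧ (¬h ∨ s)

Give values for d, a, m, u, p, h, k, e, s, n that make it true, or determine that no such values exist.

d=F, a=F, m=F, u=F, p=F, h=F, k=F, e=T, s=T, n=T

Unit clause (¬m) forces m = False.
Unit clause (¬k) forces k = False.
Try d = True:
  (¬d ∨ h ∨ k) forces h = True.
  (a ∨ ¬h) forces a = True.
  (¬a ∨ ¬d ∨ p) forces p = True.
  (¬a ∨ ¬e ∨ m) forces e = False.
  clause (e ∨ ¬p) is falsified — backtrack.
So d = False.
Try a = True:
  (¬a ∨ ¬e ∨ m) forces e = False.
  (d ∨ e ∨ k ∨ u) forces u = True.
  (e ∨ ¬p) forces p = False.
  (m ∨ n ∨ p) forces n = True.
  clause (d ∨ ¬n ∨ ¬u) is falsified — backtrack.
So a = False.
  then (a ∨ e) forces e = True.
  then (a ∨ ¬h) forces h = False.
  then (a ∨ k ∨ ¬p) forces p = False.
  then (m ∨ n ∨ p) forces n = True.
  then (d ∨ ¬n ∨ ¬u) forces u = False.
Set s = True.
All clauses satisfied.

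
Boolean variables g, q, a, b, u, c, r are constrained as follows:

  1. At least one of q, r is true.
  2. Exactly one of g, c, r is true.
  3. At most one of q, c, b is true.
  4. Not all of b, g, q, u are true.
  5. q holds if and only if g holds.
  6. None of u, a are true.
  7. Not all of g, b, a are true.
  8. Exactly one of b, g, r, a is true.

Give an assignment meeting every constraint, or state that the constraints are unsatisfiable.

g: True, q: True, a: False, b: False, u: False, c: False, r: False

  (1) {q, r}: 1 true — at least one ✓
  (2) {g, c, r}: 1 true — exactly one ✓
  (3) {q, c, b}: 1 true — at most one ✓
  (4) {b, g, q, u}: 2/4 true — not all ✓
  (5) q=T, g=T — same ✓
  (6) {u, a}: 0 true — none ✓
  (7) {g, b, a}: 1/3 true — not all ✓
  (8) {b, g, r, a}: 1 true — exactly one ✓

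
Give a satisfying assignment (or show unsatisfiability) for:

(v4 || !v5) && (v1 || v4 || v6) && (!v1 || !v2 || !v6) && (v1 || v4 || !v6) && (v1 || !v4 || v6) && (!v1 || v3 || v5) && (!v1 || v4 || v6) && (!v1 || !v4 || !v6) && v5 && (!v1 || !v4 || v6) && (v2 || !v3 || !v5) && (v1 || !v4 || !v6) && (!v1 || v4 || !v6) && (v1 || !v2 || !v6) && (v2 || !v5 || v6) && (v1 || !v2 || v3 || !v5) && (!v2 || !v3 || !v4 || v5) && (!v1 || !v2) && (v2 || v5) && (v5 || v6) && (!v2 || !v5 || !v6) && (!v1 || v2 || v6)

The formula is unsatisfiable.

Case v1 = True:
  (v5) forces v5 = True.
  (v4 || !v5) forces v4 = True.
  (!v1 || !v4 || !v6) forces v6 = False.
  Clause (!v1 || !v4 || v6) is falsified — contradiction.
Case v1 = False:
  (v5) forces v5 = True.
  (v4 || !v5) forces v4 = True.
  (v1 || !v4 || v6) forces v6 = True.
  Clause (v1 || !v4 || !v6) is falsified — contradiction.
Both cases fail, so the formula is unsatisfiable.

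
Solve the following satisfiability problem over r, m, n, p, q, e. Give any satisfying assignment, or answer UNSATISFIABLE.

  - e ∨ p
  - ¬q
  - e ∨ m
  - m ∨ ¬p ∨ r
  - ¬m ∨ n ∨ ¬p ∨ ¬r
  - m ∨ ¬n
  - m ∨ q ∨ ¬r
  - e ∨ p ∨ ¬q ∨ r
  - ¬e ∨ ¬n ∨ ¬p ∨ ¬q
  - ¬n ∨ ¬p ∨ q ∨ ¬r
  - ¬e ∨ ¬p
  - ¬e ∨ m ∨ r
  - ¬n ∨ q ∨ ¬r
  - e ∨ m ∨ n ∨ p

Unit clause (¬q) forces q = False.
Set r = False.
Try m = False:
  (e ∨ m) forces e = True.
  clause (¬e ∨ m ∨ r) is falsified — backtrack.
So m = True.
Set n = False.
Set p = False.
  then (e ∨ p) forces e = True.
All clauses satisfied.

r = False, m = True, n = False, p = False, q = False, e = True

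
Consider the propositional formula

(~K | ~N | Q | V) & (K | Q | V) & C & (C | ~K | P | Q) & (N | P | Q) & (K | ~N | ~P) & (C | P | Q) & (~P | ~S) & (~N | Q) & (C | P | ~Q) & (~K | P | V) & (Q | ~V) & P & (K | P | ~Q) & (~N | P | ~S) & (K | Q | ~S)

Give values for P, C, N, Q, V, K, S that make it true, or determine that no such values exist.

P: True, C: True, N: False, Q: True, V: True, K: True, S: False

Unit clause (C) forces C = True.
Unit clause (P) forces P = True.
In (~P | ~S) only ~S is left, so S = False.
Set N = False.
Set Q = True.
Set V = True.
Set K = True.
All clauses satisfied.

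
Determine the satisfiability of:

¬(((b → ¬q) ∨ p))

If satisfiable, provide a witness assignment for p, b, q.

p = False, b = True, q = True

  ¬(((b → ¬q) ∨ p)) = True
    (b → ¬q) ∨ p = False
      b → ¬q = False
        ¬q = False
The formula evaluates to True.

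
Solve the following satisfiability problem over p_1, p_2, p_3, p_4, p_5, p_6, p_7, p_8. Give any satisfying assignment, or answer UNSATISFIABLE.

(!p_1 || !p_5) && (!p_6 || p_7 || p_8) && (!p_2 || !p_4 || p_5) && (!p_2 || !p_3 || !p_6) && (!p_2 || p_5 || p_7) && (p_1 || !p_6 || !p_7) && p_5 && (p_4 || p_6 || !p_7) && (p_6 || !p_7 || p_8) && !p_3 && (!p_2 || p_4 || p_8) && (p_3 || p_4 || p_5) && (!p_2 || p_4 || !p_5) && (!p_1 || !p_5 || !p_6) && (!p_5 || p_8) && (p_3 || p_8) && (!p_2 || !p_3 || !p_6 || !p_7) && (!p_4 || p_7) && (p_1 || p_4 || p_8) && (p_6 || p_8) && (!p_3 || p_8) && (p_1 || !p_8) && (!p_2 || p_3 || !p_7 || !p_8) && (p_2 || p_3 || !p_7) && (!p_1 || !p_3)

Case p_3 = True:
  Clause (!p_3) is falsified — contradiction.
Case p_3 = False:
  (p_5) forces p_5 = True.
  (!p_1 || !p_5) forces p_1 = False.
  (!p_5 || p_8) forces p_8 = True.
  Clause (p_1 || !p_8) is falsified — contradiction.
Both cases fail, so the formula is unsatisfiable.

No satisfying assignment exists.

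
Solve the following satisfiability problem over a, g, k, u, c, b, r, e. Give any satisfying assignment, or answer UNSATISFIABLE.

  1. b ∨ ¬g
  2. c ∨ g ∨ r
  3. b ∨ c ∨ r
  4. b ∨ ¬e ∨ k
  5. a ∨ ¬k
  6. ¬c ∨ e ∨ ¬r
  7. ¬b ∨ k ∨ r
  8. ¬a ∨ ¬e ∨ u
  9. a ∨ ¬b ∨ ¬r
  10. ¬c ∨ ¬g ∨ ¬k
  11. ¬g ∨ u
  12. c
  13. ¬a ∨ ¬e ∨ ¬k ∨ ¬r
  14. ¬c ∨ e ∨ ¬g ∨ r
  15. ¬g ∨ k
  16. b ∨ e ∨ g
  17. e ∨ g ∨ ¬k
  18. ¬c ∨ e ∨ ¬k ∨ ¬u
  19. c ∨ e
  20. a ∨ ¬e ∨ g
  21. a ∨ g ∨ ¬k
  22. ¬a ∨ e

Unit clause (c) forces c = True.
Set a = True.
  then (¬a ∨ e) forces e = True.
  then (¬a ∨ ¬e ∨ u) forces u = True.
Set g = False.
Set k = True.
  then (¬a ∨ ¬e ∨ ¬k ∨ ¬r) forces r = False.
Set b = True.
All clauses satisfied.

a=T, g=F, k=T, u=T, c=T, b=T, r=F, e=T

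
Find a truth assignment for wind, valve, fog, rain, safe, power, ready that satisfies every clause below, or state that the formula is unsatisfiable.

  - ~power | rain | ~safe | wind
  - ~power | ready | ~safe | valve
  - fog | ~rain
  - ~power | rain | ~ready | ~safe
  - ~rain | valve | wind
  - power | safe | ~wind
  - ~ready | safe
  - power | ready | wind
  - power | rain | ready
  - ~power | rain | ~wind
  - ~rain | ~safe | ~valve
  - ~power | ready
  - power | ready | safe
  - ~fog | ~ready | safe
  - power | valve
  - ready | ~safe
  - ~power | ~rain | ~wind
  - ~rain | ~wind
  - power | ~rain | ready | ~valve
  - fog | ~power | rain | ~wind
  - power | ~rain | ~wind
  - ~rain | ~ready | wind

wind = False, valve = True, fog = False, rain = False, safe = True, power = False, ready = True

Set wind = False.
Try valve = False:
  (~rain | valve | wind) forces rain = False.
  (power | valve) forces power = True.
  (~power | rain | ~safe | wind) forces safe = False.
  (~ready | safe) forces ready = False.
  clause (~power | ready) is falsified — backtrack.
So valve = True.
Set fog = False.
  then (fog | ~rain) forces rain = False.
Set safe = True.
  then (~power | rain | ~safe | wind) forces power = False.
  then (power | ready | wind) forces ready = True.
All clauses satisfied.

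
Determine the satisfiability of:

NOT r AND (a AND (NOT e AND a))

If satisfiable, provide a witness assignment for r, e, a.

r = False, e = False, a = True

  NOT r = True
  a AND (NOT e AND a) = True
    NOT e AND a = True
      NOT e = True
Both conjuncts True, so the formula holds.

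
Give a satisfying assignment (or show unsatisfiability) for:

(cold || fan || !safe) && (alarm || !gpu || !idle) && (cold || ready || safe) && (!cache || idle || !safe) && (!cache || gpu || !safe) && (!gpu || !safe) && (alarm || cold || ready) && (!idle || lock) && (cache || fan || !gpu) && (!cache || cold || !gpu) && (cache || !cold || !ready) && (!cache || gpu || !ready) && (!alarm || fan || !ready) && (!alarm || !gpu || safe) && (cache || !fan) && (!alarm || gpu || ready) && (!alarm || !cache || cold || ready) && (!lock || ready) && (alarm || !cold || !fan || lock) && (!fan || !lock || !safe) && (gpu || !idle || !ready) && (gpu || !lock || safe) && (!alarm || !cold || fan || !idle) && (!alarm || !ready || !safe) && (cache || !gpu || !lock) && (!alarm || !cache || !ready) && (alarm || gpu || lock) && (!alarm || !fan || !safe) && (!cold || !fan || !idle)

alarm = False, gpu = True, cold = True, safe = False, idle = False, cache = True, lock = True, fan = True, ready = True

Set alarm = False.
Set gpu = True.
  then (alarm || !gpu || !idle) forces idle = False.
  then (!gpu || !safe) forces safe = False.
Try cold = False:
  (cold || ready || safe) forces ready = True.
  (!cache || cold || !gpu) forces cache = False.
  (cache || fan || !gpu) forces fan = True.
  clause (cache || !fan) is falsified — backtrack.
So cold = True.
Set cache = True.
Set lock = True.
  then (!lock || ready) forces ready = True.
Set fan = True.
All clauses satisfied.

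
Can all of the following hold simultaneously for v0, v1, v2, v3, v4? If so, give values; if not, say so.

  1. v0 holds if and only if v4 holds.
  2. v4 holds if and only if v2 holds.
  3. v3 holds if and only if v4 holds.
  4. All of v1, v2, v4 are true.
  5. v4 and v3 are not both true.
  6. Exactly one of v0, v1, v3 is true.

Case v3 = True:
  (3) with v3=T forces v4 = True.
  Constraint (5) is violated (v4=T, v3=T) — contradiction.
Case v3 = False:
  (3) with v3=F forces v4 = False.
  Constraint (4) is violated (v4=F) — contradiction.
Both cases fail — unsatisfiable.

The formula is unsatisfiable.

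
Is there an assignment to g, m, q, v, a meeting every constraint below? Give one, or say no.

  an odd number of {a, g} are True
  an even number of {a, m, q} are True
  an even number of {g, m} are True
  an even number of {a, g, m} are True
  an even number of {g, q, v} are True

g=T; m=T; q=T; v=F; a=F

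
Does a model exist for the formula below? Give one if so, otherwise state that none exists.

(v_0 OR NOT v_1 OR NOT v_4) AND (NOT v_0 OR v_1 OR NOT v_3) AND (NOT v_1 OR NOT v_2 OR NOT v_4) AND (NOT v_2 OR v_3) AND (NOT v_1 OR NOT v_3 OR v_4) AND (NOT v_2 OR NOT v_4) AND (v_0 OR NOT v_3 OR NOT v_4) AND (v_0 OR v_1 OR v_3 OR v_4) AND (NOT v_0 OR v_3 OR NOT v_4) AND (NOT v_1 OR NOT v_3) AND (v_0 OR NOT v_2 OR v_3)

Set v_0 = False.
Set v_1 = False.
Set v_2 = False.
Set v_3 = False.
  then (v_0 OR v_1 OR v_3 OR v_4) forces v_4 = True.
All clauses satisfied.

v_0=F; v_1=F; v_2=F; v_3=F; v_4=T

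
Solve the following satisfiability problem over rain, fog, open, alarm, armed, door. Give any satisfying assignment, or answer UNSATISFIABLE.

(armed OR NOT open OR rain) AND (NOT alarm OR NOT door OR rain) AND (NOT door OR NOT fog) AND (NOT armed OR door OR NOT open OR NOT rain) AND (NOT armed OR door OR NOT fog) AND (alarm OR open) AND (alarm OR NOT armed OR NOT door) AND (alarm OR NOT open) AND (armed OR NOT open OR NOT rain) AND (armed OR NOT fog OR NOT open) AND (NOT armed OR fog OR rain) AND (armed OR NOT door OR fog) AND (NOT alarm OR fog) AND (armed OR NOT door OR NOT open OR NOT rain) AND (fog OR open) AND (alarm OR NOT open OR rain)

Set rain = False.
Try fog = False:
  (NOT armed OR fog OR rain) forces armed = False.
  (armed OR NOT open OR rain) forces open = False.
  clause (fog OR open) is falsified — backtrack.
So fog = True.
  then (NOT door OR NOT fog) forces door = False.
  then (NOT armed OR door OR NOT fog) forces armed = False.
  then (armed OR NOT fog OR NOT open) forces open = False.
  then (alarm OR open) forces alarm = True.
All clauses satisfied.

rain = False, fog = True, open = False, alarm = True, armed = False, door = False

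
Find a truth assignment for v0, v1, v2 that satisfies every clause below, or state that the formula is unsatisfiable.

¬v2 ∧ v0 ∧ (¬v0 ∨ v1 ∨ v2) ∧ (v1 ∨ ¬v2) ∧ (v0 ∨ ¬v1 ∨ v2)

v0 = True, v1 = True, v2 = False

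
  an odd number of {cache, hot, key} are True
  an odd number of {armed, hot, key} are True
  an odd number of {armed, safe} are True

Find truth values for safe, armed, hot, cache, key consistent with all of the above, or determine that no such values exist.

safe: False, armed: True, hot: False, cache: True, key: False

{cache, hot, key}: 1 true → odd ✓
{armed, hot, key}: 1 true → odd ✓
{armed, safe}: 1 true → odd ✓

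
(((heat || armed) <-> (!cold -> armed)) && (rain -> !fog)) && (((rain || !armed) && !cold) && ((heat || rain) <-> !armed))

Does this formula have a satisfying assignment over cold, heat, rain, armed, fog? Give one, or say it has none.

cold = False, heat = False, rain = True, armed = False, fog = False

  ((heat || armed) <-> (!cold -> armed)) && (rain -> !fog) = True
    (heat || armed) <-> (!cold -> armed) = True
      heat || armed = False
      !cold -> armed = False
        !cold = True
    rain -> !fog = True
      !fog = True
  ((rain || !armed) && !cold) && ((heat || rain) <-> !armed) = True
    (rain || !armed) && !cold = True
      rain || !armed = True
        !armed = True
      !cold = True
    (heat || rain) <-> !armed = True
      heat || rain = True
      !armed = True
Both conjuncts True, so the formula holds.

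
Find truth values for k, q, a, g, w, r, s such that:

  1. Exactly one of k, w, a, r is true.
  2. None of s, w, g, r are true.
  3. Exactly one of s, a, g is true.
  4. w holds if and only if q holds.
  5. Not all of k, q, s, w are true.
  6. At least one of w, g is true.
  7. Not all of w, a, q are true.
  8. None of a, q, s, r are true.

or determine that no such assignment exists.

UNSATISFIABLE

Case g = True:
  Constraint (2) is violated (g=T) — contradiction.
Case g = False:
  (2) forces s = False.
  (2) forces w = False.
  Constraint (6) is violated (w=F, g=F) — contradiction.
Both cases fail — unsatisfiable.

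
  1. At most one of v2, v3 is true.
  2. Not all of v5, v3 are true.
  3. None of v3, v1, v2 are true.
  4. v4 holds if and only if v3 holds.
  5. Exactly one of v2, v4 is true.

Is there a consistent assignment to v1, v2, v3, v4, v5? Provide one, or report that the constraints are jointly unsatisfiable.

Case v1 = True:
  Constraint (3) is violated (v1=T) — contradiction.
Case v1 = False:
  (3) forces v3 = False.
  (3) forces v2 = False.
  (4) with v3=F forces v4 = False.
  Constraint (5) is violated (v2=F, v4=F) — contradiction.
Both cases fail — unsatisfiable.

The formula is unsatisfiable.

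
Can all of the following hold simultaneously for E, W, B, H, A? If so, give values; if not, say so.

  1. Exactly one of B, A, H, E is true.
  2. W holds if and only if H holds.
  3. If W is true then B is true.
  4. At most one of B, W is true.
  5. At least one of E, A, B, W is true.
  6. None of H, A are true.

E: True, W: False, B: False, H: False, A: False

  (1) {B, A, H, E}: 1 true — exactly one ✓
  (2) W=F, H=F — same ✓
  (3) W=F ⇒ B: vacuous ✓
  (4) {B, W}: 0 true — at most one ✓
  (5) {E, A, B, W}: 1 true — at least one ✓
  (6) {H, A}: 0 true — none ✓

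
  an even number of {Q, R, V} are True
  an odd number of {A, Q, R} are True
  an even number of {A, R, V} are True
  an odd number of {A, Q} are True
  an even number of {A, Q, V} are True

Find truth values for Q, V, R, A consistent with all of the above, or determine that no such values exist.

Adding constraints 1, 3, 4 mod 2: every variable appears an even number of times on the left, so the left side is 0.
But the right sides sum to 1 (mod 2). 0 ≠ 1 — the system is inconsistent.

UNSATISFIABLE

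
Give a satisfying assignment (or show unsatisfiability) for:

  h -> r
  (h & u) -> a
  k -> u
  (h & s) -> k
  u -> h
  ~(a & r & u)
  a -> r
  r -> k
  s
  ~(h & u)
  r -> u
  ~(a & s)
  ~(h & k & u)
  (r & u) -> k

Unit clause (s) forces s = True.
In (~a | ~s) only ~a is left, so a = False.
Try h = True:
  (~h | k | ~s) forces k = True.
  (~h | r) forces r = True.
  (a | ~h | ~u) forces u = False.
  clause (~k | u) is falsified — backtrack.
So h = False.
  then (h | ~u) forces u = False.
  then (~k | u) forces k = False.
  then (~r | u) forces r = False.
All clauses satisfied.

a = False; h = False; k = False; s = True; r = False; u = False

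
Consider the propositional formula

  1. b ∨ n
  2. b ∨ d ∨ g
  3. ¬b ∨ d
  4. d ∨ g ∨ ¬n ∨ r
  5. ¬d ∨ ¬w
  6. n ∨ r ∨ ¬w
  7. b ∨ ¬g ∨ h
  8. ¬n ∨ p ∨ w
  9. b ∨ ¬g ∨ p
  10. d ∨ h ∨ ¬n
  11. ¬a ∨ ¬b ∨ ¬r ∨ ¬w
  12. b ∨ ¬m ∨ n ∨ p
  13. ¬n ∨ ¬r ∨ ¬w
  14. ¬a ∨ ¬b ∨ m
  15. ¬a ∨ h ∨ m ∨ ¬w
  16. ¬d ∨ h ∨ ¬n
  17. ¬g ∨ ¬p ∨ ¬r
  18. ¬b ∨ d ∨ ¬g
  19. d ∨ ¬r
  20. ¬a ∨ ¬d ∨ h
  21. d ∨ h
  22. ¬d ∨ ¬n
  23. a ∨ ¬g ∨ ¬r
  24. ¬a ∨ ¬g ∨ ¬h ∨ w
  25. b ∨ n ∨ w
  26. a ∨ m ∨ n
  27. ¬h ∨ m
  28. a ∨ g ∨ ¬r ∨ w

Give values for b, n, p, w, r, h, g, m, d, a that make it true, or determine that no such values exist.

b = True, n = False, p = True, w = False, r = False, h = True, g = False, m = True, d = True, a = True

Set b = True.
  then (¬b ∨ d) forces d = True.
  then (¬d ∨ ¬w) forces w = False.
  then (¬d ∨ ¬n) forces n = False.
Set p = True.
Set r = False.
Set h = True.
  then (¬h ∨ m) forces m = True.
Set g = False.
Set a = True.
All clauses satisfied.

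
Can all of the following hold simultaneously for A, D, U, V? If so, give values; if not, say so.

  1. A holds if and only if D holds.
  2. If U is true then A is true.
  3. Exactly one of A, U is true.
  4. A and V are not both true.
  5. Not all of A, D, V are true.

A=T, D=T, U=F, V=F

  (1) A=T, D=T — same ✓
  (2) U=F ⇒ A: vacuous ✓
  (3) {A, U}: 1 true — exactly one ✓
  (4) A=T, V=F — not both ✓
  (5) {A, D, V}: 2/3 true — not all ✓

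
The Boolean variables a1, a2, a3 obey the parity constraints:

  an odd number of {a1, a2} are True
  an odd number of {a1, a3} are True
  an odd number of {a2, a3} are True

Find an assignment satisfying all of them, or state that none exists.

Unsatisfiable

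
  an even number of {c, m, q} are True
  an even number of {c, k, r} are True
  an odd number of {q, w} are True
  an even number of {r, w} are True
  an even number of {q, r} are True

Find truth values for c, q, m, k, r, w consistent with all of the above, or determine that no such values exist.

Adding constraints 3, 4, 5 mod 2: every variable appears an even number of times on the left, so the left side is 0.
But the right sides sum to 1 (mod 2). 0 ≠ 1 — the system is inconsistent.

Unsatisfiable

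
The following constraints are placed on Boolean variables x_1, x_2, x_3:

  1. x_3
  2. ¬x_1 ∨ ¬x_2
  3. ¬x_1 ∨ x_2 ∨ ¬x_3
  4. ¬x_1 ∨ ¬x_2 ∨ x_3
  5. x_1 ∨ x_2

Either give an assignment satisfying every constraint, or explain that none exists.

Unit clause (x_3) forces x_3 = True.
Try x_1 = True:
  (¬x_1 ∨ ¬x_2) forces x_2 = False.
  clause (¬x_1 ∨ x_2 ∨ ¬x_3) is falsified — backtrack.
So x_1 = False.
  then (x_1 ∨ x_2) forces x_2 = True.
Check each clause:
  (x_3): x_3 holds.
  (¬x_1 ∨ ¬x_2): ¬x_1 holds.
  (¬x_1 ∨ x_2 ∨ ¬x_3): ¬x_1 holds.
  (¬x_1 ∨ ¬x_2 ∨ x_3): ¬x_1 holds.
  (x_1 ∨ x_2): x_2 holds.
All clauses satisfied.

x_1 = False; x_2 = True; x_3 = True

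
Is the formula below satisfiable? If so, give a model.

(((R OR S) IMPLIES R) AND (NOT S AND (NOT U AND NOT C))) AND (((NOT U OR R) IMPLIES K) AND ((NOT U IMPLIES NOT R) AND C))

Case C = True: the conjunct NOT C is False.
Case C = False: the conjunct C is False.
Both cases fail — unsatisfiable.

Unsatisfiable — no assignment works.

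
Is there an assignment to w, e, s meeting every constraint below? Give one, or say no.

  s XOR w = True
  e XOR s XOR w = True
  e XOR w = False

w=F; e=F; s=T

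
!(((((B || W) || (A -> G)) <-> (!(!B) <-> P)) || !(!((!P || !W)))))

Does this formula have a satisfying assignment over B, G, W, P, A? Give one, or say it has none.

B: False; G: False; W: True; P: True; A: False

  !(((((B || W) || (A -> G)) <-> (!(!B) <-> P)) || !(!((!P || !W))))) = True
    (((B || W) || (A -> G)) <-> (!(!B) <-> P)) || !(!((!P || !W))) = False
      ((B || W) || (A -> G)) <-> (!(!B) <-> P) = False
        (B || W) || (A -> G) = True
          B || W = True
          A -> G = True
        !(!B) <-> P = False
          !(!B) = False
            !B = True
      !(!((!P || !W))) = False
        !((!P || !W)) = True
          !P || !W = False
            !P = False
            !W = False
The formula evaluates to True.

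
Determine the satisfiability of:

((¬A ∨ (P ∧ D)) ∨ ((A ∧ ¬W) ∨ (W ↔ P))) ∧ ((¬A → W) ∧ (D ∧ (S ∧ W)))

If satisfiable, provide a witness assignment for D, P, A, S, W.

D = True, P = False, A = False, S = True, W = True

  (¬A ∨ (P ∧ D)) ∨ ((A ∧ ¬W) ∨ (W ↔ P)) = True
    ¬A ∨ (P ∧ D) = True
      ¬A = True
      P ∧ D = False
    (A ∧ ¬W) ∨ (W ↔ P) = False
      A ∧ ¬W = False
        ¬W = False
      W ↔ P = False
  (¬A → W) ∧ (D ∧ (S ∧ W)) = True
    ¬A → W = True
      ¬A = True
    D ∧ (S ∧ W) = True
      S ∧ W = True
Both conjuncts True, so the formula holds.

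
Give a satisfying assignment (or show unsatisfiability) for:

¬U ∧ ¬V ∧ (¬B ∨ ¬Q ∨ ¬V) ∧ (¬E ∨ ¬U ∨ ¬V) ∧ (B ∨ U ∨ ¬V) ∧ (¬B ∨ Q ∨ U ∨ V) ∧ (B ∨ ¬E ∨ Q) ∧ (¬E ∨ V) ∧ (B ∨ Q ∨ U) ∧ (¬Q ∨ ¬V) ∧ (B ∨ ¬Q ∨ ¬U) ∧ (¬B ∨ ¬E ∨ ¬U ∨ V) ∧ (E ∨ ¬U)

Unit clause (¬U) forces U = False.
Unit clause (¬V) forces V = False.
In (¬E ∨ V) only ¬E is left, so E = False.
Set B = True.
  then (¬B ∨ Q ∨ U ∨ V) forces Q = True.
All clauses satisfied.

U: False, V: False, B: True, E: False, Q: True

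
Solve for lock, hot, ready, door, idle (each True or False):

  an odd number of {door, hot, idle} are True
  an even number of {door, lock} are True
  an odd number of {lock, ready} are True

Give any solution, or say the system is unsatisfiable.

lock = True, hot = False, ready = False, door = True, idle = False

{door, hot, idle}: 1 true → odd ✓
{door, lock}: 2 true → even ✓
{lock, ready}: 1 true → odd ✓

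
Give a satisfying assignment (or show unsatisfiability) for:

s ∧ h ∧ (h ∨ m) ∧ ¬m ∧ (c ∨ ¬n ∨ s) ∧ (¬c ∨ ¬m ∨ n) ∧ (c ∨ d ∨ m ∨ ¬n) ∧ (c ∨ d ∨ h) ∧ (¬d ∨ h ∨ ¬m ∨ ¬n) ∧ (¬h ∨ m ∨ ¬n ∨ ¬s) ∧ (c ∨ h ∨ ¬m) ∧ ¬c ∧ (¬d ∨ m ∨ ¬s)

n=F, d=F, h=T, c=F, m=F, s=T

Unit clause (s) forces s = True.
Unit clause (h) forces h = True.
Unit clause (¬m) forces m = False.
In (¬h ∨ m ∨ ¬n ∨ ¬s) only ¬n is left, so n = False.
Unit clause (¬c) forces c = False.
In (¬d ∨ m ∨ ¬s) only ¬d is left, so d = False.
All clauses satisfied.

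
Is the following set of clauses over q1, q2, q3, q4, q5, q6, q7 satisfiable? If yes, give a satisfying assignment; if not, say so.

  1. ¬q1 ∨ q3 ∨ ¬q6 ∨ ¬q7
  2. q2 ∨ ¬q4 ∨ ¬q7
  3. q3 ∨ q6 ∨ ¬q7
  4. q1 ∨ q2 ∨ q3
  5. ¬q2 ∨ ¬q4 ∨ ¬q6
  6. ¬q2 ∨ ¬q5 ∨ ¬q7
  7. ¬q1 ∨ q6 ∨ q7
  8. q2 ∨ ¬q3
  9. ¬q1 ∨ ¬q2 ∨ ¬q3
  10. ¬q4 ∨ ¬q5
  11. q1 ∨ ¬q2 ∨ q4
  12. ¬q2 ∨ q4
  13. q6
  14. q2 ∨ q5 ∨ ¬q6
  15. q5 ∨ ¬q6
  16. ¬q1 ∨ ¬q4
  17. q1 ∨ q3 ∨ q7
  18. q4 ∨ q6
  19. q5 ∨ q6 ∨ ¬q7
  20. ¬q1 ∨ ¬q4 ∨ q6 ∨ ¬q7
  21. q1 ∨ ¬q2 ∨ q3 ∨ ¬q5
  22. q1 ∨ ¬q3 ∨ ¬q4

q1: True, q2: False, q3: False, q4: False, q5: True, q6: True, q7: False

Unit clause (q6) forces q6 = True.
In (q5 ∨ ¬q6) only q5 is left, so q5 = True.
In (¬q4 ∨ ¬q5) only ¬q4 is left, so q4 = False.
In (¬q2 ∨ q4) only ¬q2 is left, so q2 = False.
In (q2 ∨ ¬q3) only ¬q3 is left, so q3 = False.
In (q1 ∨ q2 ∨ q3) only q1 is left, so q1 = True.
In (¬q1 ∨ q3 ∨ ¬q6 ∨ ¬q7) only ¬q7 is left, so q7 = False.
All clauses satisfied.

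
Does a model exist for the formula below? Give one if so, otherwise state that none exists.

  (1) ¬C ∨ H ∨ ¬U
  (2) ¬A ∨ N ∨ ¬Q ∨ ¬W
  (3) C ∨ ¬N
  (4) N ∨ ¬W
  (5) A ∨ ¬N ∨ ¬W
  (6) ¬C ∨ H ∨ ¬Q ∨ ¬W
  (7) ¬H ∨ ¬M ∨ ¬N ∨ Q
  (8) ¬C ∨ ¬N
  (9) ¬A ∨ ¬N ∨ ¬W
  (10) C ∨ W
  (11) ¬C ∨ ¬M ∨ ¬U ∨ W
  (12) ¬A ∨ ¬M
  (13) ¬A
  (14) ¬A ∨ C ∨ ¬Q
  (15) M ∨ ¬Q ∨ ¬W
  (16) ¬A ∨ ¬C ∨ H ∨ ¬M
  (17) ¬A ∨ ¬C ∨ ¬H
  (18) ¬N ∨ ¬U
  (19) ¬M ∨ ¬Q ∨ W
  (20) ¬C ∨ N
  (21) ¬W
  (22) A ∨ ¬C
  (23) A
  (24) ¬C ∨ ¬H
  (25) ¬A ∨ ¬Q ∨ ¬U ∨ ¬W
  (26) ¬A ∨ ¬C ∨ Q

The formula is unsatisfiable.

Case A = True:
  Clause (¬A) is falsified — contradiction.
Case A = False:
  Clause (A) is falsified — contradiction.
Both cases fail, so the formula is unsatisfiable.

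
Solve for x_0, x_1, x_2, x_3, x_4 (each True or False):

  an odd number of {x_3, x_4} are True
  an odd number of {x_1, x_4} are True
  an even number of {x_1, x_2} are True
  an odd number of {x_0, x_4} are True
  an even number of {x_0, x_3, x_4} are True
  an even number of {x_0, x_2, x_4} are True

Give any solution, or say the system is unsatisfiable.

x_0 = True; x_1 = True; x_2 = True; x_3 = True; x_4 = False

{x_3, x_4}: 1 true → odd ✓
{x_1, x_4}: 1 true → odd ✓
{x_1, x_2}: 2 true → even ✓
{x_0, x_4}: 1 true → odd ✓
{x_0, x_3, x_4}: 2 true → even ✓
{x_0, x_2, x_4}: 2 true → even ✓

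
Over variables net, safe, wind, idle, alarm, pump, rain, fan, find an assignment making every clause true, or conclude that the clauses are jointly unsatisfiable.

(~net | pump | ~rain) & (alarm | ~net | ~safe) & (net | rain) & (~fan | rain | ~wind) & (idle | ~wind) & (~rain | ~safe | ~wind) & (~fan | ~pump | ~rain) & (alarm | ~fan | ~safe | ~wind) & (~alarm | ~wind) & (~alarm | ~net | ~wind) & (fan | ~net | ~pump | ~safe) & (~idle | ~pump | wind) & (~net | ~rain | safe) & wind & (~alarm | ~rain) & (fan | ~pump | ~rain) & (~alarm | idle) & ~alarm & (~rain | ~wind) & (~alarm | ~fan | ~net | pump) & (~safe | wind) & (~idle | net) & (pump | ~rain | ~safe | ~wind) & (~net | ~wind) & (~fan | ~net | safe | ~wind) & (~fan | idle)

Case net = True:
  (wind) forces wind = True.
  Clause (~net | ~wind) is falsified — contradiction.
Case net = False:
  (net | rain) forces rain = True.
  (wind) forces wind = True.
  Clause (~rain | ~wind) is falsified — contradiction.
Both cases fail, so the formula is unsatisfiable.

UNSATISFIABLE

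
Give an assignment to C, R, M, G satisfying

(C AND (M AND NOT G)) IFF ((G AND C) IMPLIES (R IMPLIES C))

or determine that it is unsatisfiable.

C = True, R = True, M = True, G = False

  (C AND (M AND NOT G)) IFF ((G AND C) IMPLIES (R IMPLIES C)) = True
    C AND (M AND NOT G) = True
      M AND NOT G = True
        NOT G = True
    (G AND C) IMPLIES (R IMPLIES C) = True
      G AND C = False
      R IMPLIES C = True
The formula evaluates to True.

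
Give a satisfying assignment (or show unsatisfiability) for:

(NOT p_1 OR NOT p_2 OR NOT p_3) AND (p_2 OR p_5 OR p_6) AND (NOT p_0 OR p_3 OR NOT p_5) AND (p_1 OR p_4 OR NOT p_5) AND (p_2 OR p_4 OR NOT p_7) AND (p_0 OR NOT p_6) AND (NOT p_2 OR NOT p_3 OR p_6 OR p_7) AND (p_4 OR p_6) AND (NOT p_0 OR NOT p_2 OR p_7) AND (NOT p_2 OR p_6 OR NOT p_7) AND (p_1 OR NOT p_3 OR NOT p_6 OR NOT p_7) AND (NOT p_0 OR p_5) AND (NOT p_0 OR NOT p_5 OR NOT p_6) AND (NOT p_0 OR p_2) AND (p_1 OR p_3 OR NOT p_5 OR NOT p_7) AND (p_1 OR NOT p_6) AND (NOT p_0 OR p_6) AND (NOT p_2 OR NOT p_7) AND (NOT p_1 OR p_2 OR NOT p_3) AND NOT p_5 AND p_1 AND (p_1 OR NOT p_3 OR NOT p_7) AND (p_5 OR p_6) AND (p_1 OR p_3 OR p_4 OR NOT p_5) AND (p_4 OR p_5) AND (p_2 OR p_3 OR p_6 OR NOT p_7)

Case p_5 = True:
  Clause (NOT p_5) is falsified — contradiction.
Case p_5 = False:
  (NOT p_0 OR p_5) forces p_0 = False.
  (p_0 OR NOT p_6) forces p_6 = False.
  Clause (p_5 OR p_6) is falsified — contradiction.
Both cases fail, so the formula is unsatisfiable.

No satisfying assignment exists.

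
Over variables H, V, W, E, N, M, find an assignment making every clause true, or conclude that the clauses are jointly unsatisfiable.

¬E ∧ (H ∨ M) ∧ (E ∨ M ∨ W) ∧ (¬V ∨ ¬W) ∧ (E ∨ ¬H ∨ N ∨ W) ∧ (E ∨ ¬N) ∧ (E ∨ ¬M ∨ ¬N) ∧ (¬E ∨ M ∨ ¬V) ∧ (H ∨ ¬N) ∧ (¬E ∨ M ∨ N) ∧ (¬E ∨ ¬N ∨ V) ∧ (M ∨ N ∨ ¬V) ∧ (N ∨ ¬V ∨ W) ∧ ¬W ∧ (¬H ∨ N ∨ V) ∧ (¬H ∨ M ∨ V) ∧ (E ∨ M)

H = False; V = False; W = False; E = False; N = False; M = True

Unit clause (¬E) forces E = False.
In (E ∨ ¬N) only ¬N is left, so N = False.
Unit clause (¬W) forces W = False.
In (E ∨ M) only M is left, so M = True.
In (E ∨ ¬H ∨ N ∨ W) only ¬H is left, so H = False.
In (N ∨ ¬V ∨ W) only ¬V is left, so V = False.
All clauses satisfied.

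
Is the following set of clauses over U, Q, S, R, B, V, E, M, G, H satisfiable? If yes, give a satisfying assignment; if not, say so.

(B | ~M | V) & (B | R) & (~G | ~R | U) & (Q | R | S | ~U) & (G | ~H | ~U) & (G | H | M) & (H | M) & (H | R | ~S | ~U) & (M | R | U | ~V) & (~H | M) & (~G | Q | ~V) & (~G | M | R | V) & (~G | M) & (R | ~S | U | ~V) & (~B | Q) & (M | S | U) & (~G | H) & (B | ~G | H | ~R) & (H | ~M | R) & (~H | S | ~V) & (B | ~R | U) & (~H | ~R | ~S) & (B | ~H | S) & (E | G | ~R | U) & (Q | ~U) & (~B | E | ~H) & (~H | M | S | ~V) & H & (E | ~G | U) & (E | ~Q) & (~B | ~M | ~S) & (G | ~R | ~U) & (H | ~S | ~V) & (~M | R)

Unit clause (H) forces H = True.
In (~H | M) only M is left, so M = True.
In (~M | R) only R is left, so R = True.
In (~H | ~R | ~S) only ~S is left, so S = False.
In (B | ~H | S) only B is left, so B = True.
In (~B | E | ~H) only E is left, so E = True.
In (~B | Q) only Q is left, so Q = True.
In (~H | S | ~V) only ~V is left, so V = False.
Set U = True.
  then (G | ~H | ~U) forces G = True.
All clauses satisfied.

U = True; Q = True; S = False; R = True; B = True; V = False; E = True; M = True; G = True; H = True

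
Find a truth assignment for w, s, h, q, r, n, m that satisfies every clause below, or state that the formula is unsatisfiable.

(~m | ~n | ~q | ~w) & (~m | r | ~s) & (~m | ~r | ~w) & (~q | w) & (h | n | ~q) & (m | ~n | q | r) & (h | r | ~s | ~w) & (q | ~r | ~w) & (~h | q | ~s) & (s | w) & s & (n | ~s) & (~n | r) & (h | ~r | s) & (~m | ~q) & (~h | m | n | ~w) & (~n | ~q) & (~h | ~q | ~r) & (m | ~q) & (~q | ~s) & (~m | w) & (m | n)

Unit clause (s) forces s = True.
In (n | ~s) only n is left, so n = True.
In (~n | r) only r is left, so r = True.
In (~n | ~q) only ~q is left, so q = False.
In (q | ~r | ~w) only ~w is left, so w = False.
In (~h | q | ~s) only ~h is left, so h = False.
In (~m | w) only ~m is left, so m = False.
All clauses satisfied.

w=F, s=T, h=F, q=F, r=T, n=T, m=F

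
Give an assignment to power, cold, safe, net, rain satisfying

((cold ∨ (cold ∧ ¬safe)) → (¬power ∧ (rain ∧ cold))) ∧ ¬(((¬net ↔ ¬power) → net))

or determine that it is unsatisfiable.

power: False, cold: False, safe: True, net: False, rain: False

  (cold ∨ (cold ∧ ¬safe)) → (¬power ∧ (rain ∧ cold)) = True
    cold ∨ (cold ∧ ¬safe) = False
      cold ∧ ¬safe = False
        ¬safe = False
    ¬power ∧ (rain ∧ cold) = False
      ¬power = True
      rain ∧ cold = False
  ¬(((¬net ↔ ¬power) → net)) = True
    (¬net ↔ ¬power) → net = False
      ¬net ↔ ¬power = True
        ¬net = True
        ¬power = True
Both conjuncts True, so the formula holds.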